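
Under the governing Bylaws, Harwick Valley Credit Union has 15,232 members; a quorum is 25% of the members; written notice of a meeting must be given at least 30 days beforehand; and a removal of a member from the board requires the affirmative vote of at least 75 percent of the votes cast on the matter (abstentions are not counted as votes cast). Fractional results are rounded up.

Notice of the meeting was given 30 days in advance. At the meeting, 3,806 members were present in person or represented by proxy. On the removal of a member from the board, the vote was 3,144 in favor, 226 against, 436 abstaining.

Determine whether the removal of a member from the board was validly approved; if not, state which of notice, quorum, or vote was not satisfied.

Notice: 30 days given; 30 required. Satisfied.
Quorum: 25% of 15,232 = 3,808; 3,806 present. Not satisfied.
Vote: requires three-fourths of the votes cast (3,806 − 436 abstaining = 3,370); 3/4 of 3370 = 2527.50, rounded up to 2528, so 2,528 needed; 3,144 in favor. Satisfied.

Invalid — quorum requirement not satisfied.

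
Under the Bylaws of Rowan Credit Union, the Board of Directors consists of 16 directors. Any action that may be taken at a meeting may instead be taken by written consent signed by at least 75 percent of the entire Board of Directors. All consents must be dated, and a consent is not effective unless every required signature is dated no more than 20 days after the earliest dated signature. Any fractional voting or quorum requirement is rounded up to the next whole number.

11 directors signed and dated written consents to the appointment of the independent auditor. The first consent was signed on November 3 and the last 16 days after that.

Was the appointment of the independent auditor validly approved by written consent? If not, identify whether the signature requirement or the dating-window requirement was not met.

Not effective — insufficient signatures.

Signatures required: at least 75 percent of 16 — 3/4 of 16 = 12, so 12 needed; 11 signed. Insufficient.
Dating window: the latest signature is 16 days after the earliest; the limit is 20 days. Within the window.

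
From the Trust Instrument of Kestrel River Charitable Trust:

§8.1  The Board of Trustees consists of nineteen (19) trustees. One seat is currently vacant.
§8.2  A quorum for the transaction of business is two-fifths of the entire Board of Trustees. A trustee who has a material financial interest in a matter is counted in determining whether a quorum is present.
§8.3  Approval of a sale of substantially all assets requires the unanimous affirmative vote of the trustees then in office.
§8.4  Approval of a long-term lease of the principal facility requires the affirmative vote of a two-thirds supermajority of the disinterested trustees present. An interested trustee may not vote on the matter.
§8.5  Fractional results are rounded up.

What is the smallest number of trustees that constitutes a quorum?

8

2/5 of 19 = 7.60, rounded up to 8.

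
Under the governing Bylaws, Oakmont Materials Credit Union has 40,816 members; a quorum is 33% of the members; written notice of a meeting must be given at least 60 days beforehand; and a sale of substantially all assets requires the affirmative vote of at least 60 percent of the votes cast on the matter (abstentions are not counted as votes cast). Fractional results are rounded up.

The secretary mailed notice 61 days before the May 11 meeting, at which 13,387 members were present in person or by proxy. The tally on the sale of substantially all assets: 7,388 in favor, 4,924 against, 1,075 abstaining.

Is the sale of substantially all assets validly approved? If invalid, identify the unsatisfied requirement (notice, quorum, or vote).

Invalid — quorum requirement not satisfied.

Notice: 61 days given; 60 required. Satisfied.
Quorum: 33% of 40,816 = 13,469.28, rounded up to 13,470; 13,387 present. Not satisfied.
Vote: requires three-fifths of the votes cast (13,387 − 1,075 abstaining = 12,312); 3/5 of 12312 = 7387.20, rounded up to 7388, so 7,388 needed; 7,388 in favor. Satisfied.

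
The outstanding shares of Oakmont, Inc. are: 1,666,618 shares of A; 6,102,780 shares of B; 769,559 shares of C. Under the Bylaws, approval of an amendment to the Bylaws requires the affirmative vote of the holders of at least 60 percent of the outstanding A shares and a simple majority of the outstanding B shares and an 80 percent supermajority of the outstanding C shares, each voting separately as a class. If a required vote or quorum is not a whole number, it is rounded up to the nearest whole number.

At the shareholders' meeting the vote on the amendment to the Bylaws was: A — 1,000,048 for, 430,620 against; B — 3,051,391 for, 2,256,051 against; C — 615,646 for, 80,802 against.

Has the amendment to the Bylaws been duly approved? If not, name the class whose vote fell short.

A: 3/5 of 1666618 = 999970.80, rounded up to 999971; 999,971 required, 1,000,048 in favor — approved.
B: a majority of 6102780 is 3051391; 3,051,391 required, 3,051,391 in favor — approved.
C: 4/5 of 769559 = 615647.20, rounded up to 615648; 615,648 required, 615,646 in favor — not approved.

Not approved — the C shares did not give the required vote.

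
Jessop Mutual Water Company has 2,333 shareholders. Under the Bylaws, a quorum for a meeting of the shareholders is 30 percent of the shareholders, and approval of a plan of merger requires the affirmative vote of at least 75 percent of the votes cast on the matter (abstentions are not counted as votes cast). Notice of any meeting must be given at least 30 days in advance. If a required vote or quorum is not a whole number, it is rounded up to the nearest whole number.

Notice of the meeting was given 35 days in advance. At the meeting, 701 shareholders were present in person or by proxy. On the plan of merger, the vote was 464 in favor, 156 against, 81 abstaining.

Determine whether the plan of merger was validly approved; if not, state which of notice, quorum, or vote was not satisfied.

Notice: 35 days given; 30 required. Satisfied.
Quorum: 30% of 2,333 = 699.90, rounded up to 700; 701 present. Satisfied.
Vote: requires three-fourths of the votes cast (701 − 81 abstaining = 620); 3/4 of 620 = 465, so 465 needed; 464 in favor. Not satisfied.

Invalid — vote requirement not satisfied.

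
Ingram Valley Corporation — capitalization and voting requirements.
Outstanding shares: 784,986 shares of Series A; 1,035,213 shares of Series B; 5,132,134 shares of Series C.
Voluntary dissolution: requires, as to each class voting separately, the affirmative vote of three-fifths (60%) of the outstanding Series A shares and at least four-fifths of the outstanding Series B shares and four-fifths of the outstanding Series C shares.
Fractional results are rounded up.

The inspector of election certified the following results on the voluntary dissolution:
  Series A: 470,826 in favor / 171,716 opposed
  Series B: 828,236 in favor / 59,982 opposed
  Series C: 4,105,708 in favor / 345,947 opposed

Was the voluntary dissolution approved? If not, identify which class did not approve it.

Series A: 3/5 of 784986 = 470991.60, rounded up to 470992; 470,992 required, 470,826 in favor — not approved.
Series B: 4/5 of 1035213 = 828170.40, rounded up to 828171; 828,171 required, 828,236 in favor — approved.
Series C: 4/5 of 5132134 = 4105707.20, rounded up to 4105708; 4,105,708 required, 4,105,708 in favor — approved.

Not approved — the Series A shares did not give the required vote.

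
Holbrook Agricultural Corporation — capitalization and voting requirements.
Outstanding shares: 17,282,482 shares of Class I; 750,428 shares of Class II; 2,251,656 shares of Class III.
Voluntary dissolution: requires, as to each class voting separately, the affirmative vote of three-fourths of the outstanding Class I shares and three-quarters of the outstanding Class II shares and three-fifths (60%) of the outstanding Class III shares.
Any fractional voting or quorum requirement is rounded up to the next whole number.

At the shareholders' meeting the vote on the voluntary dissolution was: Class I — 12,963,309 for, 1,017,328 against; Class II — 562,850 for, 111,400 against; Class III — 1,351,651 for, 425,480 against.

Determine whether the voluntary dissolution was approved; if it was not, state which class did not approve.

Approved — every class gave the required vote.

Class I: 3/4 of 17282482 = 12961861.50, rounded up to 12961862; 12,961,862 required, 12,963,309 in favor — approved.
Class II: 3/4 of 750428 = 562821; 562,821 required, 562,850 in favor — approved.
Class III: 3/5 of 2251656 = 1350993.60, rounded up to 1350994; 1,350,994 required, 1,351,651 in favor — approved.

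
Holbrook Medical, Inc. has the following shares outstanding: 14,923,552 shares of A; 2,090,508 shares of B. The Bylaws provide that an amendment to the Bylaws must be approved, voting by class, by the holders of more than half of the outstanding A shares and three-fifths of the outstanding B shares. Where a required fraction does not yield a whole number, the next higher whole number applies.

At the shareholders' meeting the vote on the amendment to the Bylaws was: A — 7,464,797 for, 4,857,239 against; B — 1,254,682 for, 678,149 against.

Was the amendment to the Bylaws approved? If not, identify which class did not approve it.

Approved — every class gave the required vote.

A: a majority of 14923552 is 7461777; 7,461,777 required, 7,464,797 in favor — approved.
B: 3/5 of 2090508 = 1254304.80, rounded up to 1254305; 1,254,305 required, 1,254,682 in favor — approved.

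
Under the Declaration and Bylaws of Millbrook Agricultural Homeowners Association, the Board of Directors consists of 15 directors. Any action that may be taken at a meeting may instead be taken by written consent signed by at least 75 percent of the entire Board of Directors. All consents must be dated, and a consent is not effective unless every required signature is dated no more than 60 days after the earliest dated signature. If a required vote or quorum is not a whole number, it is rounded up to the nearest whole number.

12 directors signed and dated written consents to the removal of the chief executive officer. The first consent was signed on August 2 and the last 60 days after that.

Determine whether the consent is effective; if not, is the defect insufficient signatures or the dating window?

Effective — both the signature and dating-window requirements are satisfied.

Signatures required: at least 75 percent of 15 — 3/4 of 15 = 11.25, rounded up to 12, so 12 needed; 12 signed. Sufficient.
Dating window: the latest signature is 60 days after the earliest; the limit is 60 days. Within the window.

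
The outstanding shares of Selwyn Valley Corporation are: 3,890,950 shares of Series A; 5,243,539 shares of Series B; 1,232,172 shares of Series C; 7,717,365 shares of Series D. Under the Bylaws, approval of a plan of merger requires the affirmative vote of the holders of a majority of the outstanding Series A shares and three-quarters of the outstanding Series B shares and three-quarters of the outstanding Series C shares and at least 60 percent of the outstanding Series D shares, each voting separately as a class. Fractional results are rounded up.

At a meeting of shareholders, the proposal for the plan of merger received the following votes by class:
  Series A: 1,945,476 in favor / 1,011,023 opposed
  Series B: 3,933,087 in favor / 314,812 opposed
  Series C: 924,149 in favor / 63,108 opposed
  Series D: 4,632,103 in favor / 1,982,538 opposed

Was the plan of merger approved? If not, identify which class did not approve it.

Approved — every class gave the required vote.

Series A: a majority of 3890950 is 1945476; 1,945,476 required, 1,945,476 in favor — approved.
Series B: 3/4 of 5243539 = 3932654.25, rounded up to 3932655; 3,932,655 required, 3,933,087 in favor — approved.
Series C: 3/4 of 1232172 = 924129; 924,129 required, 924,149 in favor — approved.
Series D: 3/5 of 7717365 = 4630419; 4,630,419 required, 4,632,103 in favor — approved.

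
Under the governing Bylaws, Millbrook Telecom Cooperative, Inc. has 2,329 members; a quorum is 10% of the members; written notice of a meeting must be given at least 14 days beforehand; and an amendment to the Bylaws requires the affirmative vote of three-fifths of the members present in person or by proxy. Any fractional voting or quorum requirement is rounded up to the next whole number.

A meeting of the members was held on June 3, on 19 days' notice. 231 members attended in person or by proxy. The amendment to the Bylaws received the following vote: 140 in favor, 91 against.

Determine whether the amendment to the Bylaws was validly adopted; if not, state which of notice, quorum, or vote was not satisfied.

Invalid — quorum requirement not satisfied.

Notice: 19 days given; 14 required. Satisfied.
Quorum: 10% of 2,329 = 232.90, rounded up to 233; 231 present. Not satisfied.
Vote: requires three-fifths of those present (231); 3/5 of 231 = 138.60, rounded up to 139, so 139 needed; 140 in favor. Satisfied.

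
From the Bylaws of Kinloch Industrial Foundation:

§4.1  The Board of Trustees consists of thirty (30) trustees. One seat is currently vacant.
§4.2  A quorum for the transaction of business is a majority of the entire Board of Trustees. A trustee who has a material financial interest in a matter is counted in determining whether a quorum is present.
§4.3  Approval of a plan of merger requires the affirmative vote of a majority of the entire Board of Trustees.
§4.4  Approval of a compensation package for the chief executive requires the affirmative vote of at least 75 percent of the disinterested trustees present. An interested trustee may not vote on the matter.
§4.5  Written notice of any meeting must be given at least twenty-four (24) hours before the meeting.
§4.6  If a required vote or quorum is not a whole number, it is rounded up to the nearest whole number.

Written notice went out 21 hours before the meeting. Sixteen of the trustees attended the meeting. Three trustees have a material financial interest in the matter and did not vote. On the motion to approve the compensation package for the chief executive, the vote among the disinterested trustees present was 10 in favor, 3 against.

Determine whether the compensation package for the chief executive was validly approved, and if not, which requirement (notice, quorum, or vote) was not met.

Invalid — notice requirement not satisfied.

Notice: 21 hours given; 24 required (21 < 24). Not satisfied.
Quorum: 16 present (interested trustees count toward quorum); quorum is 16. Satisfied.
Vote: the compensation package for the chief executive requires three-fourths of the disinterested trustees present (16 − 3 = 13). 3/4 of 13 = 9.75, rounded up to 10, so 10 affirmative votes are needed; 10 voted in favor. Satisfied.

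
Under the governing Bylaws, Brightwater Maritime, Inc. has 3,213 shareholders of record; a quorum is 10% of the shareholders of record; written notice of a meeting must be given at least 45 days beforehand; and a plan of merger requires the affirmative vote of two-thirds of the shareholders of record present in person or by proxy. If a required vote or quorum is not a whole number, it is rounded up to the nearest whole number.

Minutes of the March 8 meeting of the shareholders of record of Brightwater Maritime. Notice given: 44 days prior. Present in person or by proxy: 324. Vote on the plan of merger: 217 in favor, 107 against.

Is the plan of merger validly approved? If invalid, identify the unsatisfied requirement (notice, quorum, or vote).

Notice: 44 days given; 45 required. Not satisfied.
Quorum: 10% of 3,213 = 321.30, rounded up to 322; 324 present. Satisfied.
Vote: requires two-thirds of those present (324); 2/3 of 324 = 216, so 216 needed; 217 in favor. Satisfied.

Invalid — notice requirement not satisfied.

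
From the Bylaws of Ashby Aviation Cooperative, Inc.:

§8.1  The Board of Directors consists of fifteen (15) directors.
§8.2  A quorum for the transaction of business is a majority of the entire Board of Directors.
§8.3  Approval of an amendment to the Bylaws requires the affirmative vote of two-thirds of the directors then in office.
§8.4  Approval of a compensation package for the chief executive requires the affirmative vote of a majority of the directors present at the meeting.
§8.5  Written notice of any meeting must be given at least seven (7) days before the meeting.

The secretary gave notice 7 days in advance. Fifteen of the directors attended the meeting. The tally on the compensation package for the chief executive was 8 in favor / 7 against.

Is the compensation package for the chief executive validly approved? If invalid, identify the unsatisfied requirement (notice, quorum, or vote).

Notice: 7 days given; 7 required (7 ≥ 7). Satisfied.
Quorum: 15 present; quorum is 8. Satisfied.
Vote: the compensation package for the chief executive requires a majority of the directors present (15). A majority of 15 is 8, so 8 affirmative votes are needed; 8 voted in favor. Satisfied.

Valid — all requirements satisfied.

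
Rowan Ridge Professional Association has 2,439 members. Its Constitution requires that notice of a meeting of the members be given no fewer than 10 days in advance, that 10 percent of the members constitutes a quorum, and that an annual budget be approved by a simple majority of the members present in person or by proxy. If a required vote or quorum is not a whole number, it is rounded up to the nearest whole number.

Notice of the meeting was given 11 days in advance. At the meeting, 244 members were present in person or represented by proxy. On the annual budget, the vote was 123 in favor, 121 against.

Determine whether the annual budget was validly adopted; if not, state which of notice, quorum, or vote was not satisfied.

Notice: 11 days given; 10 required. Satisfied.
Quorum: 10% of 2,439 = 243.90, rounded up to 244; 244 present. Satisfied.
Vote: requires a majority of those present (244); a majority of 244 is 123, so 123 needed; 123 in favor. Satisfied.

Valid — all requirements satisfied.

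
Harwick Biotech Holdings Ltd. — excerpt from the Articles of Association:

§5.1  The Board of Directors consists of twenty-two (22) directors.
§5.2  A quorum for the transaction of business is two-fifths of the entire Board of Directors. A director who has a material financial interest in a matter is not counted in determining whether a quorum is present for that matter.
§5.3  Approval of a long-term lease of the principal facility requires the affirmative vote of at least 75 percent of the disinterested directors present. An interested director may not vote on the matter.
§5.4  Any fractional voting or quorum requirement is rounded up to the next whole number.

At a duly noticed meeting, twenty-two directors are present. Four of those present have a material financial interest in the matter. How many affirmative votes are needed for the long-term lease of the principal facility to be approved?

The long-term lease of the principal facility requires three-fourths of the disinterested directors present (22 − 4 = 18).
3/4 of 18 = 13.50, rounded up to 14.

14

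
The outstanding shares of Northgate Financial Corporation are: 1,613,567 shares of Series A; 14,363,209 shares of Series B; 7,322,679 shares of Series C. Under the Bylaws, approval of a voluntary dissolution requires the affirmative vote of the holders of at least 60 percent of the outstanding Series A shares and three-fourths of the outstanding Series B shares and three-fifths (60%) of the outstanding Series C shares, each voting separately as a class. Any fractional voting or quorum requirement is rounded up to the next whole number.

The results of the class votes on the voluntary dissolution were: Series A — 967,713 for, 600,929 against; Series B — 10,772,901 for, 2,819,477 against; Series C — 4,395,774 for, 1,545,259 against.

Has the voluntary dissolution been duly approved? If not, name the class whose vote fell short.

Series A: 3/5 of 1613567 = 968140.20, rounded up to 968141; 968,141 required, 967,713 in favor — not approved.
Series B: 3/4 of 14363209 = 10772406.75, rounded up to 10772407; 10,772,407 required, 10,772,901 in favor — approved.
Series C: 3/5 of 7322679 = 4393607.40, rounded up to 4393608; 4,393,608 required, 4,395,774 in favor — approved.

Not approved — the Series A shares did not give the required vote.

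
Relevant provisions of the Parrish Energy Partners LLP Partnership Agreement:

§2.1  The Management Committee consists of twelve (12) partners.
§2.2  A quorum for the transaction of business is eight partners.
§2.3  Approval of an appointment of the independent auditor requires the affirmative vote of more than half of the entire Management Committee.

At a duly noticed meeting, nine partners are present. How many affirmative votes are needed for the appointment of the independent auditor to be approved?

7

The appointment of the independent auditor requires a majority of the entire Management Committee (12).
A majority of 12 is 7.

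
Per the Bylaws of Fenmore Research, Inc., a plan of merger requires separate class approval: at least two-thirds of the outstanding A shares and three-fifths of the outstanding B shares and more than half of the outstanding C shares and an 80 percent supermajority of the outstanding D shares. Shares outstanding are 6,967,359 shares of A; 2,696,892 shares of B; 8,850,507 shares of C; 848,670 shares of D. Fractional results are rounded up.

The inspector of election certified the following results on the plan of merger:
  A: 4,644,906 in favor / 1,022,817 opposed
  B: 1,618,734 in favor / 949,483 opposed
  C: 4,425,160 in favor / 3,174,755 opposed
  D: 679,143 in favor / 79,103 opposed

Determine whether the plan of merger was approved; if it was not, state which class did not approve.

A: 2/3 of 6967359 = 4644906; 4,644,906 required, 4,644,906 in favor — approved.
B: 3/5 of 2696892 = 1618135.20, rounded up to 1618136; 1,618,136 required, 1,618,734 in favor — approved.
C: a majority of 8850507 is 4425254; 4,425,254 required, 4,425,160 in favor — not approved.
D: 4/5 of 848670 = 678936; 678,936 required, 679,143 in favor — approved.

Not approved — the C shares did not give the required vote.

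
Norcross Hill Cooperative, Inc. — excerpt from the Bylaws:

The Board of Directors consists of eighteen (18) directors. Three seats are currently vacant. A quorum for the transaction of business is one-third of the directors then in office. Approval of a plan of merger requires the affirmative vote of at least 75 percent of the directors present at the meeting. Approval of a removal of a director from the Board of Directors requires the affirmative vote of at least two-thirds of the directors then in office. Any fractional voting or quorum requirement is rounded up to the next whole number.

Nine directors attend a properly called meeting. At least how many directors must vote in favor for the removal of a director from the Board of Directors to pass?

10

The removal of a director from the Board of Directors requires two-thirds of the directors then in office (15).
2/3 of 15 = 10.
(Only 9 can vote, so the removal of a director from the Board of Directors cannot pass at this meeting, but the required vote is still 10.)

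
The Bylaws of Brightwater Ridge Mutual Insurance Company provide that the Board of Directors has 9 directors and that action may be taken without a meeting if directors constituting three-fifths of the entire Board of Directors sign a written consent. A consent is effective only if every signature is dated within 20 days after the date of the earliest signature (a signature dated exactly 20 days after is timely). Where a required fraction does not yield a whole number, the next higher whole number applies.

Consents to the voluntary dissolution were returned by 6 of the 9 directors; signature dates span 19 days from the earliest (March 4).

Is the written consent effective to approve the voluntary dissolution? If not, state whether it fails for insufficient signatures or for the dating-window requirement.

Effective — both the signature and dating-window requirements are satisfied.

Signatures required: three-fifths of 9 — 3/5 of 9 = 5.40, rounded up to 6, so 6 needed; 6 signed. Sufficient.
Dating window: the latest signature is 19 days after the earliest; the limit is 20 days. Within the window.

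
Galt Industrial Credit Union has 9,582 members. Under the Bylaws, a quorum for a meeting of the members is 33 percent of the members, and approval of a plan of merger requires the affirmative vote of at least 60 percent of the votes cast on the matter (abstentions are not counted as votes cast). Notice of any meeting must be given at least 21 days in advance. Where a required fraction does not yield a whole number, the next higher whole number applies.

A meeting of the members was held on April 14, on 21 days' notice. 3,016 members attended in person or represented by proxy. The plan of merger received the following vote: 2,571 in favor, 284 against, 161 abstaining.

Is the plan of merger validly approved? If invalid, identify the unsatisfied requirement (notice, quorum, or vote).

Notice: 21 days given; 21 required. Satisfied.
Quorum: 33% of 9,582 = 3,162.06, rounded up to 3,163; 3,016 present. Not satisfied.
Vote: requires three-fifths of the votes cast (3,016 − 161 abstaining = 2,855); 3/5 of 2855 = 1713, so 1,713 needed; 2,571 in favor. Satisfied.

Invalid — quorum requirement not satisfied.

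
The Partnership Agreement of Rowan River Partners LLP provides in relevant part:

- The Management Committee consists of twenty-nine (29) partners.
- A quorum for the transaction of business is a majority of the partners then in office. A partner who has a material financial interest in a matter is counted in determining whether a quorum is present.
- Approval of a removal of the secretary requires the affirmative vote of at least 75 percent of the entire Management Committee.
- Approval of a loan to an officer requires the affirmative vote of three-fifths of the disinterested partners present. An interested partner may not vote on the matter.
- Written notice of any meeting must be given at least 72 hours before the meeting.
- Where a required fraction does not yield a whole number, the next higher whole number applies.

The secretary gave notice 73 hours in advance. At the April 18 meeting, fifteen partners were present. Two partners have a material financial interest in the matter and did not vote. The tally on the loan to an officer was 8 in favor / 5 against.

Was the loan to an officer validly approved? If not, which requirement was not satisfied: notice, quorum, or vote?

Notice: 73 hours given; 72 required (73 ≥ 72). Satisfied.
Quorum: 15 present (interested partners count toward quorum); quorum is 15. Satisfied.
Vote: the loan to an officer requires three-fifths of the disinterested partners present (15 − 2 = 13). 3/5 of 13 = 7.80, rounded up to 8, so 8 affirmative votes are needed; 8 voted in favor. Satisfied.

Valid — all requirements satisfied.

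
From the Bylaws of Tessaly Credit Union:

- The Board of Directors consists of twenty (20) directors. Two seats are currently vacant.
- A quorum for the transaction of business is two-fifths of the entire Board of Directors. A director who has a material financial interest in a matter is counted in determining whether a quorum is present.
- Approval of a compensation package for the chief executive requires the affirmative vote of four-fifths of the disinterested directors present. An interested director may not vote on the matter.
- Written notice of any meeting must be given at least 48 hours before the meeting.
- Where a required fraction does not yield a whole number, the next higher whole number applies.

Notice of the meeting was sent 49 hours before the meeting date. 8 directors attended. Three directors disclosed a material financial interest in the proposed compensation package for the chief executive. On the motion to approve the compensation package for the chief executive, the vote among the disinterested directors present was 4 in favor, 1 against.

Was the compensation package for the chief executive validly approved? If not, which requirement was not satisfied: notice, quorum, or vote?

Notice: 49 hours given; 48 required (49 ≥ 48). Satisfied.
Quorum: 8 present (interested directors count toward quorum); quorum is 8. Satisfied.
Vote: the compensation package for the chief executive requires four-fifths of the disinterested directors present (8 − 3 = 5). 4/5 of 5 = 4, so 4 affirmative votes are needed; 4 voted in favor. Satisfied.

Valid — all requirements satisfied.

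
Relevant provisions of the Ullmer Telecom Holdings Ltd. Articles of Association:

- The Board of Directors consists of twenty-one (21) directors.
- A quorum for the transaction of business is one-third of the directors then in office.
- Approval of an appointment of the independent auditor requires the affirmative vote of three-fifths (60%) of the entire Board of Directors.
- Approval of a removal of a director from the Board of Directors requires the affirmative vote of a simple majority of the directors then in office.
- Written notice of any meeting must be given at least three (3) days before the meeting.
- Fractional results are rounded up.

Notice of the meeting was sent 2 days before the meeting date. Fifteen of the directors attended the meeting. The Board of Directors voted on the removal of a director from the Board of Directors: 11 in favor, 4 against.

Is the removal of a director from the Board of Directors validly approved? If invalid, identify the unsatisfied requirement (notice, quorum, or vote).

Invalid — notice requirement not satisfied.

Notice: 2 days given; 3 required (2 < 3). Not satisfied.
Quorum: 15 present; quorum is 7. Satisfied.
Vote: the removal of a director from the Board of Directors requires a majority of the directors then in office (21). A majority of 21 is 11, so 11 affirmative votes are needed; 11 voted in favor. Satisfied.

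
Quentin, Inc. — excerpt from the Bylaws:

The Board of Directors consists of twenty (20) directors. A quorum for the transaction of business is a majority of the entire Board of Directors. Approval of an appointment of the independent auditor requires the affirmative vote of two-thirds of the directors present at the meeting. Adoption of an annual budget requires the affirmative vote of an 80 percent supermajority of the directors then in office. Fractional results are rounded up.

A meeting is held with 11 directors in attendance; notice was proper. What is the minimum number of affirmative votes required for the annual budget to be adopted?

16

The annual budget requires four-fifths of the directors then in office (20).
4/5 of 20 = 16.
(Only 11 can vote, so the annual budget cannot pass at this meeting, but the required vote is still 16.)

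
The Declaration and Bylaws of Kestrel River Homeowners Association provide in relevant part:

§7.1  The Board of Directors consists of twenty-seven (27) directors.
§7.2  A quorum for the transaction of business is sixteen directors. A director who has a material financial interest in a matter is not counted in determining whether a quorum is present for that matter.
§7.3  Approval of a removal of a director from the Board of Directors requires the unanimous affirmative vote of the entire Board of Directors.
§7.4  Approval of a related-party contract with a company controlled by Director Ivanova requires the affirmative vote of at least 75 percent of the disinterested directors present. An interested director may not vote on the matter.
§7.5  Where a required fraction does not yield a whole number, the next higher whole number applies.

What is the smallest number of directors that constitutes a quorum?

The quorum is fixed at 16.

16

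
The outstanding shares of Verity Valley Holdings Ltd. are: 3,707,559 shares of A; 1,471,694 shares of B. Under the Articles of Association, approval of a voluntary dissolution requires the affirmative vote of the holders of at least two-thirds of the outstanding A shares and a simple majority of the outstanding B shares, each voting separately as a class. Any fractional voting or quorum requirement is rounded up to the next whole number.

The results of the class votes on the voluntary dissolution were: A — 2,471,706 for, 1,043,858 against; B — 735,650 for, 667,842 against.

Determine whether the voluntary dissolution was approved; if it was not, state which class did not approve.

A: 2/3 of 3707559 = 2471706; 2,471,706 required, 2,471,706 in favor — approved.
B: a majority of 1471694 is 735848; 735,848 required, 735,650 in favor — not approved.

Not approved — the B shares did not give the required vote.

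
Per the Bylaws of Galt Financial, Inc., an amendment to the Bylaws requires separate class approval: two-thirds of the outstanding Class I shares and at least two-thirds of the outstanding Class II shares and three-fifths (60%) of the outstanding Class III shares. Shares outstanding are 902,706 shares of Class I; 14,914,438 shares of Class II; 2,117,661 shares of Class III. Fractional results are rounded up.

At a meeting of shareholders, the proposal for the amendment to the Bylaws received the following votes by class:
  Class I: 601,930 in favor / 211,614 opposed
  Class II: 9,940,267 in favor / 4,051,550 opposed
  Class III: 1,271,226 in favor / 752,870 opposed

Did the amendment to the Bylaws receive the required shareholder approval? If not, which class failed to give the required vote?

Not approved — the Class II shares did not give the required vote.

Class I: 2/3 of 902706 = 601804; 601,804 required, 601,930 in favor — approved.
Class II: 2/3 of 14914438 = 9942958.67, rounded up to 9942959; 9,942,959 required, 9,940,267 in favor — not approved.
Class III: 3/5 of 2117661 = 1270596.60, rounded up to 1270597; 1,270,597 required, 1,271,226 in favor — approved.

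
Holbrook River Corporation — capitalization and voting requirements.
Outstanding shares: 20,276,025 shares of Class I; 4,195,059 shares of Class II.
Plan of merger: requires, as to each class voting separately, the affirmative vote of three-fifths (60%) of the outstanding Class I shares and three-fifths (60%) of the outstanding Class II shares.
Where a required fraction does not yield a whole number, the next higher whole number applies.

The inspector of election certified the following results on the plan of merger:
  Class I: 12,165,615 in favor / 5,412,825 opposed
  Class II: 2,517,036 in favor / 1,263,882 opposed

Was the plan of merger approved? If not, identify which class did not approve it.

Approved — every class gave the required vote.

Class I: 3/5 of 20276025 = 12165615; 12,165,615 required, 12,165,615 in favor — approved.
Class II: 3/5 of 4195059 = 2517035.40, rounded up to 2517036; 2,517,036 required, 2,517,036 in favor — approved.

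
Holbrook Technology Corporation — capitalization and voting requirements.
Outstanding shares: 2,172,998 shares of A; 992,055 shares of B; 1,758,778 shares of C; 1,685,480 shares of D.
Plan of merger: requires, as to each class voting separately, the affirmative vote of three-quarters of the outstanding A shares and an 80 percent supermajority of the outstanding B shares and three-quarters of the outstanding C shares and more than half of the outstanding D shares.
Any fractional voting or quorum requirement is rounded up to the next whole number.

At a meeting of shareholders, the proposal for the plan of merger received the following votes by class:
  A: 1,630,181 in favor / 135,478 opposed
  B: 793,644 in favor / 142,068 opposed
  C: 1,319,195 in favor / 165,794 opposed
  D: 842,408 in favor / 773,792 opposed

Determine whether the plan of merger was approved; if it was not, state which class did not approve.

A: 3/4 of 2172998 = 1629748.50, rounded up to 1629749; 1,629,749 required, 1,630,181 in favor — approved.
B: 4/5 of 992055 = 793644; 793,644 required, 793,644 in favor — approved.
C: 3/4 of 1758778 = 1319083.50, rounded up to 1319084; 1,319,084 required, 1,319,195 in favor — approved.
D: a majority of 1685480 is 842741; 842,741 required, 842,408 in favor — not approved.

Not approved — the D shares did not give the required vote.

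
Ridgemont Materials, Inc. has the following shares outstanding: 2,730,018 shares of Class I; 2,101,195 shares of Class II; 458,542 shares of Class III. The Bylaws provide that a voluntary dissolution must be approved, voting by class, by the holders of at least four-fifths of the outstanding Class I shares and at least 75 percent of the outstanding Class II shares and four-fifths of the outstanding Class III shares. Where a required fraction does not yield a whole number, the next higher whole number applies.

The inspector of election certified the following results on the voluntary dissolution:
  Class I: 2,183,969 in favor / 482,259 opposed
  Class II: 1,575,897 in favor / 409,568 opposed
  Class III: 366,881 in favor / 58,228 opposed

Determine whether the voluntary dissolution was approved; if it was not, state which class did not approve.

Not approved — the Class I shares did not give the required vote.

Class I: 4/5 of 2730018 = 2184014.40, rounded up to 2184015; 2,184,015 required, 2,183,969 in favor — not approved.
Class II: 3/4 of 2101195 = 1575896.25, rounded up to 1575897; 1,575,897 required, 1,575,897 in favor — approved.
Class III: 4/5 of 458542 = 366833.60, rounded up to 366834; 366,834 required, 366,881 in favor — approved.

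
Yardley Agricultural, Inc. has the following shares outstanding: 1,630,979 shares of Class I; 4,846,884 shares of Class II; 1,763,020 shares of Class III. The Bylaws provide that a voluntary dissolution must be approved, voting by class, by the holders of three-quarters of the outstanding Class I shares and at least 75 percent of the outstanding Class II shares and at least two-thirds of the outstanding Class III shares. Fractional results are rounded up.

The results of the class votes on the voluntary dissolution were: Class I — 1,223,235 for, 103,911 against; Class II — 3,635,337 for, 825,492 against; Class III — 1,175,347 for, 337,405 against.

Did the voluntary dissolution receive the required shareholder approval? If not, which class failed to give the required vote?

Approved — every class gave the required vote.

Class I: 3/4 of 1630979 = 1223234.25, rounded up to 1223235; 1,223,235 required, 1,223,235 in favor — approved.
Class II: 3/4 of 4846884 = 3635163; 3,635,163 required, 3,635,337 in favor — approved.
Class III: 2/3 of 1763020 = 1175346.67, rounded up to 1175347; 1,175,347 required, 1,175,347 in favor — approved.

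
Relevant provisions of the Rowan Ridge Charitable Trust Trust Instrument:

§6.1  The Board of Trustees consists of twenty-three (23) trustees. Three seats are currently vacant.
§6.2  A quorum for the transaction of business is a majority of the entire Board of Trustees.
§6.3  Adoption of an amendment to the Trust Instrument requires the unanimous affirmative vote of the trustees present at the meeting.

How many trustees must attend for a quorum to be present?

A majority of 23 is 12.

12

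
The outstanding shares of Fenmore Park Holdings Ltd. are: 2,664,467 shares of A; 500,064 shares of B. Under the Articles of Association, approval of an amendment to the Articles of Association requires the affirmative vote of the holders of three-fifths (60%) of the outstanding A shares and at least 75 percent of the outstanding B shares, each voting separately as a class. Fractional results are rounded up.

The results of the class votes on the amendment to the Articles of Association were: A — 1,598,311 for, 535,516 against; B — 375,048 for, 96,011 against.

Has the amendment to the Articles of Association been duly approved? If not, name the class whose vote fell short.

Not approved — the A shares did not give the required vote.

A: 3/5 of 2664467 = 1598680.20, rounded up to 1598681; 1,598,681 required, 1,598,311 in favor — not approved.
B: 3/4 of 500064 = 375048; 375,048 required, 375,048 in favor — approved.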